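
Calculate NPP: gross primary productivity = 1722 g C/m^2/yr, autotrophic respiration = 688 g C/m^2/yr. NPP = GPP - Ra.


NPP = GPP - Ra = 1722 - 688 = 1034 g C/m^2/yr

1034 g C/m^2/yr


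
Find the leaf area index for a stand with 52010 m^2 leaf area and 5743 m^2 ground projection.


LAI = 52010 / 5743 = 9.0562 ≈ 9.06

9.06


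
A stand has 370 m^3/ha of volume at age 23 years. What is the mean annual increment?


MAI = 370 / 23 = 16.0870 ≈ 16.09 m^3/ha/yr

16.09 m^3/ha/yr


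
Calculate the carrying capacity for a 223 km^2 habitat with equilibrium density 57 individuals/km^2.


K = 57 * 223 = 12711 individuals

12711 individuals


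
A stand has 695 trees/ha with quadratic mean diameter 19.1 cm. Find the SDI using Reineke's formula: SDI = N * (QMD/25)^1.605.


QMD/25 = 19.1/25 = 0.764
(0.764)^1.605 = exp(1.605 * ln(0.764)) = exp(1.605 * (-0.269187)) = exp(-0.432045) = 0.649180
SDI = 695 * 0.649180 = 451.180 ≈ 451

451


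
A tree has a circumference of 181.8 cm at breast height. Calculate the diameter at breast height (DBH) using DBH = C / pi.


DBH = C / pi = 181.8 / 3.141593 = 57.8687 ≈ 57.87 cm

57.87 cm


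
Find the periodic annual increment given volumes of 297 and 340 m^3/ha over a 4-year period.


PAI = (V2 - V1) / period = (340 - 297) / 4 = 43 / 4 = 10.75 m^3/ha/yr

10.75 m^3/ha/yr


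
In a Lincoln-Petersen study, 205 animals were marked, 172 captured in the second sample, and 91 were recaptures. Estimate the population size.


N = M * C / R = 205 * 172 / 91 = 35260 / 91 = 387.47 ≈ 387

387 individuals


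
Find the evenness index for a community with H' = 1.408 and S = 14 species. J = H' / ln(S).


ln(14) = 2.63906
J = H' / ln(S) = 1.408 / 2.63906 = 0.533523 ≈ 0.5335

0.5335


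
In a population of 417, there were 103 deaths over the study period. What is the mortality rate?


Mortality rate = 103 / 417 = 0.247002 ≈ 0.2470

0.2470


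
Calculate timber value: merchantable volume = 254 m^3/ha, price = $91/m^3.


Value = 254 * 91 = $23114/ha

$23114/ha


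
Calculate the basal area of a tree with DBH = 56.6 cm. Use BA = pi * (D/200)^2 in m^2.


D/200 = 56.6/200 = 0.283 m
(D/200)^2 = 0.283^2 = 0.080089
BA = 3.141593 * 0.080089 = 0.251607 ≈ 0.2516 m^2

0.2516 m^2


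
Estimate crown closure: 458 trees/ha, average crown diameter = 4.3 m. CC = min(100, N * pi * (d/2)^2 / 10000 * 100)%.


(d/2)^2 = (4.3/2)^2 = 2.15^2 = 4.6225
Crown area = 3.141593 * 4.6225 = 14.5220 m^2
N * area / 10000 * 100 = 458 * 14.5220 / 10000 * 100 = 66.5108
CC = min(100, 66.5108) = 66.5108 ≈ 66.5%

66.5%


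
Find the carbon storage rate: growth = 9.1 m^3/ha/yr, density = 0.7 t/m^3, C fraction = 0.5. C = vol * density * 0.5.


C = 9.1 * 0.7 * 0.5 = 3.185 ≈ 3.19 t C/ha/yr

3.19 t C/ha/yr


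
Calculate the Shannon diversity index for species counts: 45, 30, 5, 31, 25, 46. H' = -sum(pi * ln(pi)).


Total N = 45 + 30 + 5 + 31 + 25 + 46 = 182
Per-species terms:
  p = 45/182 = 0.247253; ln(p) = -1.397343; p*ln(p) = 0.247253 * (-1.397343) = -0.345497
  p = 30/182 = 0.164835; ln(p) = -1.802810; p*ln(p) = 0.164835 * (-1.802810) = -0.297166
  p = 5/182 = 0.027473; ln(p) = -3.594552; p*ln(p) = 0.027473 * (-3.594552) = -0.098753
  p = 31/182 = 0.170330; ln(p) = -1.770018; p*ln(p) = 0.170330 * (-1.770018) = -0.301487
  p = 25/182 = 0.137363; ln(p) = -1.985128; p*ln(p) = 0.137363 * (-1.985128) = -0.272683
  p = 46/182 = 0.252747; ln(p) = -1.375366; p*ln(p) = 0.252747 * (-1.375366) = -0.347620
sum(p*ln(p)) = (-0.345497) + (-0.297166) + (-0.098753) + (-0.301487) + (-0.272683) + (-0.347620) = -1.663206
H' = -(-1.663206) = 1.663206 ≈ 1.6632

1.6632


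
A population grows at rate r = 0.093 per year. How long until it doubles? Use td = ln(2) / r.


td = ln(2) / 0.093 = 0.693147 / 0.093 = 7.45319 ≈ 7.5 years

7.5 years


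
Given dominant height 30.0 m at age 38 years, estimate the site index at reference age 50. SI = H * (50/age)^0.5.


50/38 = 1.31579
(1.31579)^0.5 = 1.14708
SI = 30.0 * 1.14708 = 34.4124 ≈ 34.4 m

34.4 m


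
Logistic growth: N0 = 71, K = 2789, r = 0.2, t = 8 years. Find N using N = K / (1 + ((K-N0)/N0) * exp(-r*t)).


(K - N0)/N0 = (2789 - 71)/71 = 2718/71 = 38.2817
r*t = 0.2 * 8 = 1.6; exp(-1.6) = 0.201897
38.2817 * 0.201897 = 7.72896
1 + 7.72896 = 8.72896
N = 2789 / 8.72896 = 319.511 ≈ 320

320


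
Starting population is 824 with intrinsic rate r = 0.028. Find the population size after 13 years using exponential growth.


r*t = 0.028 * 13 = 0.364
exp(0.364) = 1.43907
N = 824 * 1.43907 = 1185.79 ≈ 1186

1186


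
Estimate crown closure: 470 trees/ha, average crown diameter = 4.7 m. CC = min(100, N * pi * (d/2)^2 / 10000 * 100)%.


(d/2)^2 = (4.7/2)^2 = 2.35^2 = 5.5225
Crown area = 3.141593 * 5.5225 = 17.3494 m^2
N * area / 10000 * 100 = 470 * 17.3494 / 10000 * 100 = 81.5422
CC = min(100, 81.5422) = 81.5422 ≈ 81.5%

81.5%


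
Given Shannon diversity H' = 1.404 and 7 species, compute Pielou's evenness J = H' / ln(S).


ln(7) = 1.94591
J = H' / ln(S) = 1.404 / 1.94591 = 0.721513 ≈ 0.7215

0.7215


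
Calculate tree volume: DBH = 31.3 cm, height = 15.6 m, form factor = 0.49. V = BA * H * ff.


(D/200)^2 = (31.3/200)^2 = 0.1565^2 = 0.02449225
BA = 3.141593 * 0.02449225 = 0.0769447 m^2
V = 0.0769447 * 15.6 * 0.49 = 0.588165 ≈ 0.588 m^3

0.588 m^3


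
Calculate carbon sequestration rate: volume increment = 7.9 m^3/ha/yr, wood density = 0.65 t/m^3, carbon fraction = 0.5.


C = 7.9 * 0.65 * 0.5 = 2.5675 ≈ 2.57 t C/ha/yr

2.57 t C/ha/yr


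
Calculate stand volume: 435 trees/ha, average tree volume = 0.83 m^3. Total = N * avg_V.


V_stand = 435 * 0.83 = 361.05 ≈ 361.1 m^3/ha

361.1 m^3/ha


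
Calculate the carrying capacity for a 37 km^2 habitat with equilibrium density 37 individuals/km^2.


K = 37 * 37 = 1369 individuals

1369 individuals


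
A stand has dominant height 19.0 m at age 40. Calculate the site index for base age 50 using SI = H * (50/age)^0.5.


50/40 = 1.25000
(1.25000)^0.5 = 1.11803
SI = 19.0 * 1.11803 = 21.2426 ≈ 21.2 m

21.2 m


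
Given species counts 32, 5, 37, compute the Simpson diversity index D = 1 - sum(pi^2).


Total N = 32 + 5 + 37 = 74
Per-species terms:
  p = 32/74 = 0.432432; p^2 = 0.432432^2 = 0.186997
  p = 5/74 = 0.067568; p^2 = 0.067568^2 = 0.004565
  p = 37/74 = 0.500000; p^2 = 0.500000^2 = 0.250000
sum(p^2) = 0.186997 + 0.004565 + 0.250000 = 0.441562
D = 1 - 0.441562 = 0.558438 ≈ 0.5584

0.5584


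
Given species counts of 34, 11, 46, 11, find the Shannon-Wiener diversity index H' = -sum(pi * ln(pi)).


Total N = 34 + 11 + 46 + 11 = 102
Per-species terms:
  p = 34/102 = 0.333333; ln(p) = -1.098613; p*ln(p) = 0.333333 * (-1.098613) = -0.366204
  p = 11/102 = 0.107843; ln(p) = -2.227079; p*ln(p) = 0.107843 * (-2.227079) = -0.240175
  p = 46/102 = 0.450980; ln(p) = -0.796332; p*ln(p) = 0.450980 * (-0.796332) = -0.359130
  p = 11/102 = 0.107843; ln(p) = -2.227079; p*ln(p) = 0.107843 * (-2.227079) = -0.240175
sum(p*ln(p)) = (-0.366204) + (-0.240175) + (-0.359130) + (-0.240175) = -1.205684
H' = -(-1.205684) = 1.205684 ≈ 1.2057

1.2057


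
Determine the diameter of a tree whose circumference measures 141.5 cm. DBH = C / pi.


DBH = C / pi = 141.5 / 3.141593 = 45.0408 ≈ 45.04 cm

45.04 cm


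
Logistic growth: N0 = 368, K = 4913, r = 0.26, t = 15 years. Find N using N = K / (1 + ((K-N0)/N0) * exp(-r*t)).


(K - N0)/N0 = (4913 - 368)/368 = 4545/368 = 12.3505
r*t = 0.26 * 15 = 3.9; exp(-3.9) = 0.0202419
12.3505 * 0.0202419 = 0.249998
1 + 0.249998 = 1.25000
N = 4913 / 1.25000 = 3930.40 ≈ 3930

3930


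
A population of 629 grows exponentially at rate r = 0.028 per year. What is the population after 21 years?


r*t = 0.028 * 21 = 0.588
exp(0.588) = 1.80038
N = 629 * 1.80038 = 1132.44 ≈ 1132

1132


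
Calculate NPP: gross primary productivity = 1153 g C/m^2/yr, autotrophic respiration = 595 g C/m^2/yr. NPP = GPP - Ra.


NPP = GPP - Ra = 1153 - 595 = 558 g C/m^2/yr

558 g C/m^2/yr


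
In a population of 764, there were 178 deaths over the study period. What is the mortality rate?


Mortality rate = 178 / 764 = 0.232984 ≈ 0.2330

0.2330


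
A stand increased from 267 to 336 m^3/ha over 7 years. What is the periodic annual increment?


PAI = (V2 - V1) / period = (336 - 267) / 7 = 69 / 7 = 9.8571 ≈ 9.86 m^3/ha/yr

9.86 m^3/ha/yr


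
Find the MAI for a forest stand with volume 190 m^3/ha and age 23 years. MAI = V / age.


MAI = 190 / 23 = 8.2609 ≈ 8.26 m^3/ha/yr

8.26 m^3/ha/yr


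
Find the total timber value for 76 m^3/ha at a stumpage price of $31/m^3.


Value = 76 * 31 = $2356/ha

$2356/ha


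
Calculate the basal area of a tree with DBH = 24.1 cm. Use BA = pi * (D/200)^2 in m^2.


D/200 = 24.1/200 = 0.1205 m
(D/200)^2 = 0.1205^2 = 0.01452025
BA = 3.141593 * 0.01452025 = 0.0456167 ≈ 0.0456 m^2

0.0456 m^2


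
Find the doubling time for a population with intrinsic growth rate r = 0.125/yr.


td = ln(2) / 0.125 = 0.693147 / 0.125 = 5.54518 ≈ 5.5 years

5.5 years


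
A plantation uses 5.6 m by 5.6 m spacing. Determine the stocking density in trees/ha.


N = 10000 / 5.6^2 = 10000 / 31.36 = 318.878 ≈ 319 trees/ha

319 trees/ha


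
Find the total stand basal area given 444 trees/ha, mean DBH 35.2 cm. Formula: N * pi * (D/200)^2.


(D/200)^2 = (35.2/200)^2 = 0.176^2 = 0.030976
Individual BA = 3.141593 * 0.030976 = 0.0973140 m^2
Stand BA = 444 * 0.0973140 = 43.2074 ≈ 43.21 m^2/ha

43.21 m^2/ha


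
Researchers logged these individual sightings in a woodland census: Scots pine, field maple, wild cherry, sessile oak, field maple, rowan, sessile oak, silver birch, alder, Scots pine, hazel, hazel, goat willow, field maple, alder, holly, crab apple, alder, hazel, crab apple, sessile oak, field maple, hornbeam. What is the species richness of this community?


Total individuals logged = 23
Distinct species (count of individuals): Scots pine (2), field maple (4), wild cherry (1), sessile oak (3), rowan (1), silver birch (1), alder (3), hazel (3), goat willow (1), holly (1), crab apple (2), hornbeam (1)
Species richness = number of distinct species = 12

12


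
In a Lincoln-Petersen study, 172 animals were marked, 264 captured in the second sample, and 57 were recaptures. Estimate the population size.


N = M * C / R = 172 * 264 / 57 = 45408 / 57 = 796.63 ≈ 797

797 individuals


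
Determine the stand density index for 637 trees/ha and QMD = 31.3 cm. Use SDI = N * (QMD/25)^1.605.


QMD/25 = 31.3/25 = 1.252
(1.252)^1.605 = exp(1.605 * ln(1.252)) = exp(1.605 * 0.224742) = exp(0.360711) = 1.43435
SDI = 637 * 1.43435 = 913.681 ≈ 914

914


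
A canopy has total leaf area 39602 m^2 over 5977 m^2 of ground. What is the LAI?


LAI = 39602 / 5977 = 6.6257 ≈ 6.63

6.63


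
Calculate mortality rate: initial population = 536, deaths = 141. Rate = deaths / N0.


Mortality rate = 141 / 536 = 0.263060 ≈ 0.2631

0.2631


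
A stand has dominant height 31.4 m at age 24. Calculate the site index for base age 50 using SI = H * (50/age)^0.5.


50/24 = 2.08333
(2.08333)^0.5 = 1.44337
SI = 31.4 * 1.44337 = 45.3218 ≈ 45.3 m

45.3 m


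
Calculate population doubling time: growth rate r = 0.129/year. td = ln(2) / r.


td = ln(2) / 0.129 = 0.693147 / 0.129 = 5.37323 ≈ 5.4 years

5.4 years


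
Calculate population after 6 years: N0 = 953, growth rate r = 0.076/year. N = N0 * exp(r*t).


r*t = 0.076 * 6 = 0.456
exp(0.456) = 1.57775
N = 953 * 1.57775 = 1503.60 ≈ 1504

1504


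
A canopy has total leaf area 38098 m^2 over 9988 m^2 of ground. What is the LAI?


LAI = 38098 / 9988 = 3.8144 ≈ 3.81

3.81


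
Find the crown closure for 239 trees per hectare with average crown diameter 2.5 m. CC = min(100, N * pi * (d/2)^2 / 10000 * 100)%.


(d/2)^2 = (2.5/2)^2 = 1.25^2 = 1.5625
Crown area = 3.141593 * 1.5625 = 4.90874 m^2
N * area / 10000 * 100 = 239 * 4.90874 / 10000 * 100 = 11.7319
CC = min(100, 11.7319) = 11.7319 ≈ 11.7%

11.7%


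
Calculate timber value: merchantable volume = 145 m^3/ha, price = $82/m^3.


Value = 145 * 82 = $11890/ha

$11890/ha


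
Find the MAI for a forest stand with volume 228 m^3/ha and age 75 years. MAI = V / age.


MAI = 228 / 75 = 3.04 m^3/ha/yr

3.04 m^3/ha/yr


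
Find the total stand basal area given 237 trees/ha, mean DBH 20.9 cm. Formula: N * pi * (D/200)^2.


(D/200)^2 = (20.9/200)^2 = 0.1045^2 = 0.01092025
Individual BA = 3.141593 * 0.01092025 = 0.0343070 m^2
Stand BA = 237 * 0.0343070 = 8.13076 ≈ 8.13 m^2/ha

8.13 m^2/ha


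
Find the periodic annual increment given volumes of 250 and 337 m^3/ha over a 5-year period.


PAI = (V2 - V1) / period = (337 - 250) / 5 = 87 / 5 = 17.40 m^3/ha/yr

17.40 m^3/ha/yr


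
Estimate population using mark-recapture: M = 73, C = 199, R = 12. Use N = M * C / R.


N = M * C / R = 73 * 199 / 12 = 14527 / 12 = 1210.58 ≈ 1211

1211 individuals


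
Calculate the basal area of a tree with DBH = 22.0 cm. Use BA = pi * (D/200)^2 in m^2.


D/200 = 22.0/200 = 0.11 m
(D/200)^2 = 0.11^2 = 0.0121
BA = 3.141593 * 0.0121 = 0.0380133 ≈ 0.0380 m^2

0.0380 m^2


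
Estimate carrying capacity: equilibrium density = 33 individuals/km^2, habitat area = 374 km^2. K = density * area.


K = 33 * 374 = 12342 individuals

12342 individuals


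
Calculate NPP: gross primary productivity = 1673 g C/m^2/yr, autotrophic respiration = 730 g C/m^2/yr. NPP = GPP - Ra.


NPP = GPP - Ra = 1673 - 730 = 943 g C/m^2/yr

943 g C/m^2/yr


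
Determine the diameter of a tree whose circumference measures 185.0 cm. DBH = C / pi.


DBH = C / pi = 185.0 / 3.141593 = 58.8873 ≈ 58.89 cm

58.89 cm


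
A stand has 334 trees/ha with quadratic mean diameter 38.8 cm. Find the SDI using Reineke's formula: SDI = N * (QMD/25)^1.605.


QMD/25 = 38.8/25 = 1.552
(1.552)^1.605 = exp(1.605 * ln(1.552)) = exp(1.605 * 0.439544) = exp(0.705468) = 2.02479
SDI = 334 * 2.02479 = 676.280 ≈ 676

676


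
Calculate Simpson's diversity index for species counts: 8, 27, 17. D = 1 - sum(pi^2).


Total N = 8 + 27 + 17 = 52
Per-species terms:
  p = 8/52 = 0.153846; p^2 = 0.153846^2 = 0.023669
  p = 27/52 = 0.519231; p^2 = 0.519231^2 = 0.269601
  p = 17/52 = 0.326923; p^2 = 0.326923^2 = 0.106879
sum(p^2) = 0.023669 + 0.269601 + 0.106879 = 0.400149
D = 1 - 0.400149 = 0.599851 ≈ 0.5999

0.5999


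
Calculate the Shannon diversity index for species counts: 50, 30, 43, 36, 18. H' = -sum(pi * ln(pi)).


Total N = 50 + 30 + 43 + 36 + 18 = 177
Per-species terms:
  p = 50/177 = 0.282486; ln(p) = -1.264126; p*ln(p) = 0.282486 * (-1.264126) = -0.357098
  p = 30/177 = 0.169492; ln(p) = -1.774950; p*ln(p) = 0.169492 * (-1.774950) = -0.300840
  p = 43/177 = 0.242938; ln(p) = -1.414949; p*ln(p) = 0.242938 * (-1.414949) = -0.343745
  p = 36/177 = 0.203390; ln(p) = -1.592630; p*ln(p) = 0.203390 * (-1.592630) = -0.323925
  p = 18/177 = 0.101695; ln(p) = -2.285777; p*ln(p) = 0.101695 * (-2.285777) = -0.232452
sum(p*ln(p)) = (-0.357098) + (-0.300840) + (-0.343745) + (-0.323925) + (-0.232452) = -1.558060
H' = -(-1.558060) = 1.558060 ≈ 1.5581

1.5581


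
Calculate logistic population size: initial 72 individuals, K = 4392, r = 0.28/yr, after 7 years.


(K - N0)/N0 = (4392 - 72)/72 = 4320/72 = 60.0000
r*t = 0.28 * 7 = 1.96; exp(-1.96) = 0.140858
60.0000 * 0.140858 = 8.45148
1 + 8.45148 = 9.45148
N = 4392 / 9.45148 = 464.689 ≈ 465

465


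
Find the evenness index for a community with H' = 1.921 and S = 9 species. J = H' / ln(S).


ln(9) = 2.19722
J = H' / ln(S) = 1.921 / 2.19722 = 0.874287 ≈ 0.8743

0.8743


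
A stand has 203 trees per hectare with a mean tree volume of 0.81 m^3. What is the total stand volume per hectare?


V_stand = 203 * 0.81 = 164.43 ≈ 164.4 m^3/ha

164.4 m^3/ha


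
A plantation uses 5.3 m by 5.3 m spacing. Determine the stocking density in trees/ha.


N = 10000 / 5.3^2 = 10000 / 28.09 = 355.999 ≈ 356 trees/ha

356 trees/ha


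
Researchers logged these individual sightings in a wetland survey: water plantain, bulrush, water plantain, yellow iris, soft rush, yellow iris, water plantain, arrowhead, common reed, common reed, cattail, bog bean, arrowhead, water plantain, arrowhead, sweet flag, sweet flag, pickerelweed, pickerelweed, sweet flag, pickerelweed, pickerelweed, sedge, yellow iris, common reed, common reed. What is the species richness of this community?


Total individuals logged = 26
Distinct species (count of individuals): water plantain (4), bulrush (1), yellow iris (3), soft rush (1), arrowhead (3), common reed (4), cattail (1), bog bean (1), sweet flag (3), pickerelweed (4), sedge (1)
Species richness = number of distinct species = 11

11


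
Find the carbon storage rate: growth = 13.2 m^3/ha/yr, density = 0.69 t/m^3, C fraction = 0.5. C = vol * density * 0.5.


C = 13.2 * 0.69 * 0.5 = 4.554 ≈ 4.55 t C/ha/yr

4.55 t C/ha/yr


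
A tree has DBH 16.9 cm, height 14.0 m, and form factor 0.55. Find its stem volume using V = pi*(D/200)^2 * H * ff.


(D/200)^2 = (16.9/200)^2 = 0.0845^2 = 0.00714025
BA = 3.141593 * 0.00714025 = 0.0224318 m^2
V = 0.0224318 * 14.0 * 0.55 = 0.172725 ≈ 0.173 m^3

0.173 m^3


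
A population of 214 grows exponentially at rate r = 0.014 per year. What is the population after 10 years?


r*t = 0.014 * 10 = 0.14
exp(0.14) = 1.15027
N = 214 * 1.15027 = 246.158 ≈ 246

246


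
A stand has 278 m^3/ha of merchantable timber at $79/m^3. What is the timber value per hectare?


Value = 278 * 79 = $21962/ha

$21962/ha


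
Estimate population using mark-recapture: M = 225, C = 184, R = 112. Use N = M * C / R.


N = M * C / R = 225 * 184 / 112 = 41400 / 112 = 369.64 ≈ 370

370 individuals


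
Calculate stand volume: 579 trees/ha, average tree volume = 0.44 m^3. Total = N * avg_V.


V_stand = 579 * 0.44 = 254.76 ≈ 254.8 m^3/ha

254.8 m^3/ha


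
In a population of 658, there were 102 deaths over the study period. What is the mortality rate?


Mortality rate = 102 / 658 = 0.155015 ≈ 0.1550

0.1550


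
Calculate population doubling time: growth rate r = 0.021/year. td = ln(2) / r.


td = ln(2) / 0.021 = 0.693147 / 0.021 = 33.0070 ≈ 33.0 years

33.0 years


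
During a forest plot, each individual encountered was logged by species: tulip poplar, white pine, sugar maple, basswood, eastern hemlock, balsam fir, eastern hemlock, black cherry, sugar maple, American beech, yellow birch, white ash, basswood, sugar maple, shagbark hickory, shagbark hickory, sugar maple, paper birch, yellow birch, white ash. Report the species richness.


Total individuals logged = 20
Distinct species (count of individuals): tulip poplar (1), white pine (1), sugar maple (4), basswood (2), eastern hemlock (2), balsam fir (1), black cherry (1), American beech (1), yellow birch (2), white ash (2), shagbark hickory (2), paper birch (1)
Species richness = number of distinct species = 12

12


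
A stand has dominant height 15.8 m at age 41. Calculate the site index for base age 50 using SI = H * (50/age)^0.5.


50/41 = 1.21951
(1.21951)^0.5 = 1.10431
SI = 15.8 * 1.10431 = 17.4481 ≈ 17.4 m

17.4 m


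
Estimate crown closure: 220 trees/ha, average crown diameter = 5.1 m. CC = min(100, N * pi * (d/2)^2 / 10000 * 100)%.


(d/2)^2 = (5.1/2)^2 = 2.55^2 = 6.5025
Crown area = 3.141593 * 6.5025 = 20.4282 m^2
N * area / 10000 * 100 = 220 * 20.4282 / 10000 * 100 = 44.9420
CC = min(100, 44.9420) = 44.9420 ≈ 44.9%

44.9%


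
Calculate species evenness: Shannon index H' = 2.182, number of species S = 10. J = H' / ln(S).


ln(10) = 2.30259
J = H' / ln(S) = 2.182 / 2.30259 = 0.947629 ≈ 0.9476

0.9476


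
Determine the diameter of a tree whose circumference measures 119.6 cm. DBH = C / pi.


DBH = C / pi = 119.6 / 3.141593 = 38.0699 ≈ 38.07 cm

38.07 cm


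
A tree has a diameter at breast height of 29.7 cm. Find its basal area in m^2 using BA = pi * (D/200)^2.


D/200 = 29.7/200 = 0.1485 m
(D/200)^2 = 0.1485^2 = 0.02205225
BA = 3.141593 * 0.02205225 = 0.0692792 ≈ 0.0693 m^2

0.0693 m^2


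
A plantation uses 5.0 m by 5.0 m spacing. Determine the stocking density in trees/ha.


N = 10000 / 5.0^2 = 10000 / 25 = 400.000 ≈ 400 trees/ha

400 trees/ha


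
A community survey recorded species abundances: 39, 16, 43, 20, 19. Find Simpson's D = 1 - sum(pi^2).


Total N = 39 + 16 + 43 + 20 + 19 = 137
Per-species terms:
  p = 39/137 = 0.284672; p^2 = 0.284672^2 = 0.081038
  p = 16/137 = 0.116788; p^2 = 0.116788^2 = 0.013639
  p = 43/137 = 0.313869; p^2 = 0.313869^2 = 0.098514
  p = 20/137 = 0.145985; p^2 = 0.145985^2 = 0.021312
  p = 19/137 = 0.138686; p^2 = 0.138686^2 = 0.019234
sum(p^2) = 0.081038 + 0.013639 + 0.098514 + 0.021312 + 0.019234 = 0.233737
D = 1 - 0.233737 = 0.766263 ≈ 0.7663

0.7663


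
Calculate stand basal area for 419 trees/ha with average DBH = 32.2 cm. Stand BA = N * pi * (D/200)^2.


(D/200)^2 = (32.2/200)^2 = 0.161^2 = 0.025921
Individual BA = 3.141593 * 0.025921 = 0.0814332 m^2
Stand BA = 419 * 0.0814332 = 34.1205 ≈ 34.12 m^2/ha

34.12 m^2/ha


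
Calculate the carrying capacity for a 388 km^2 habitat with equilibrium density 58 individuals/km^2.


K = 58 * 388 = 22504 individuals

22504 individuals


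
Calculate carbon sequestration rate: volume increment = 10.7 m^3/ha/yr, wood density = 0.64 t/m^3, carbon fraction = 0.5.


C = 10.7 * 0.64 * 0.5 = 3.424 ≈ 3.42 t C/ha/yr

3.42 t C/ha/yr


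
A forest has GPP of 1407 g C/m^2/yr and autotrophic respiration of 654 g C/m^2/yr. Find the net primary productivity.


NPP = GPP - Ra = 1407 - 654 = 753 g C/m^2/yr

753 g C/m^2/yr


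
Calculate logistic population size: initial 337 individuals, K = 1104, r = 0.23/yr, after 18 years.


(K - N0)/N0 = (1104 - 337)/337 = 767/337 = 2.27596
r*t = 0.23 * 18 = 4.14; exp(-4.14) = 0.0159229
2.27596 * 0.0159229 = 0.0362399
1 + 0.0362399 = 1.03624
N = 1104 / 1.03624 = 1065.39 ≈ 1065

1065


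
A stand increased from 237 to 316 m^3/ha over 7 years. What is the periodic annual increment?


PAI = (V2 - V1) / period = (316 - 237) / 7 = 79 / 7 = 11.2857 ≈ 11.29 m^3/ha/yr

11.29 m^3/ha/yr


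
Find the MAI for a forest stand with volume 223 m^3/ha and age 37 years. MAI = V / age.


MAI = 223 / 37 = 6.0270 ≈ 6.03 m^3/ha/yr

6.03 m^3/ha/yr


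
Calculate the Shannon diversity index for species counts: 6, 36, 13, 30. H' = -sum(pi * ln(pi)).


Total N = 6 + 36 + 13 + 30 = 85
Per-species terms:
  p = 6/85 = 0.070588; ln(p) = -2.650895; p*ln(p) = 0.070588 * (-2.650895) = -0.187121
  p = 36/85 = 0.423529; ln(p) = -0.859133; p*ln(p) = 0.423529 * (-0.859133) = -0.363868
  p = 13/85 = 0.152941; ln(p) = -1.877703; p*ln(p) = 0.152941 * (-1.877703) = -0.287178
  p = 30/85 = 0.352941; ln(p) = -1.041454; p*ln(p) = 0.352941 * (-1.041454) = -0.367572
sum(p*ln(p)) = (-0.187121) + (-0.363868) + (-0.287178) + (-0.367572) = -1.205739
H' = -(-1.205739) = 1.205739 ≈ 1.2057

1.2057


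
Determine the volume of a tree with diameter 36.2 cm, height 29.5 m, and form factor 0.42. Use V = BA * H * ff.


(D/200)^2 = (36.2/200)^2 = 0.181^2 = 0.032761
BA = 3.141593 * 0.032761 = 0.102922 m^2
V = 0.102922 * 29.5 * 0.42 = 1.27520 ≈ 1.275 m^3

1.275 m^3


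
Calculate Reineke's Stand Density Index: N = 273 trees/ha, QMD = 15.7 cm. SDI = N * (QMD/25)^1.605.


QMD/25 = 15.7/25 = 0.628
(0.628)^1.605 = exp(1.605 * ln(0.628)) = exp(1.605 * (-0.465215)) = exp(-0.746670) = 0.473942
SDI = 273 * 0.473942 = 129.386 ≈ 129

129


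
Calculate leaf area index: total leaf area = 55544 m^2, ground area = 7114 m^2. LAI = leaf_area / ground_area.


LAI = 55544 / 7114 = 7.8077 ≈ 7.81

7.81


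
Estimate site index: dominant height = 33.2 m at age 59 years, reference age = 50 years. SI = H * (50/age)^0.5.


50/59 = 0.847458
(0.847458)^0.5 = 0.920575
SI = 33.2 * 0.920575 = 30.5631 ≈ 30.6 m

30.6 m


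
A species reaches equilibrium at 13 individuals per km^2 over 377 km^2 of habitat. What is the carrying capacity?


K = 13 * 377 = 4901 individuals

4901 individuals


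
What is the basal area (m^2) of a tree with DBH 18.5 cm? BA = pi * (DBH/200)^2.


D/200 = 18.5/200 = 0.0925 m
(D/200)^2 = 0.0925^2 = 0.00855625
BA = 3.141593 * 0.00855625 = 0.0268803 ≈ 0.0269 m^2

0.0269 m^2


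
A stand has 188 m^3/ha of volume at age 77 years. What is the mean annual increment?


MAI = 188 / 77 = 2.4416 ≈ 2.44 m^3/ha/yr

2.44 m^3/ha/yr


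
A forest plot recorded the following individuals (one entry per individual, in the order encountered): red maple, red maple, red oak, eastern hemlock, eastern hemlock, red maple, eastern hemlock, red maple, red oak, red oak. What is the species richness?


Total individuals logged = 10
Distinct species (count of individuals): red maple (4), red oak (3), eastern hemlock (3)
Species richness = number of distinct species = 3

3


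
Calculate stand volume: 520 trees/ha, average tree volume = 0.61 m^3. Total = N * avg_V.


V_stand = 520 * 0.61 = 317.2 m^3/ha

317.2 m^3/ha


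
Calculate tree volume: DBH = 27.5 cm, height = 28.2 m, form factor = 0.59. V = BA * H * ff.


(D/200)^2 = (27.5/200)^2 = 0.1375^2 = 0.01890625
BA = 3.141593 * 0.01890625 = 0.0593957 m^2
V = 0.0593957 * 28.2 * 0.59 = 0.988226 ≈ 0.988 m^3

0.988 m^3


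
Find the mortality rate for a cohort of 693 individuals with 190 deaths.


Mortality rate = 190 / 693 = 0.274170 ≈ 0.2742

0.2742


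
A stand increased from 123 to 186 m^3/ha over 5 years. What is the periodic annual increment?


PAI = (V2 - V1) / period = (186 - 123) / 5 = 63 / 5 = 12.60 m^3/ha/yr

12.60 m^3/ha/yr


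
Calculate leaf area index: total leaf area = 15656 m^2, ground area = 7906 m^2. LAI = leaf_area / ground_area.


LAI = 15656 / 7906 = 1.9803 ≈ 1.98

1.98


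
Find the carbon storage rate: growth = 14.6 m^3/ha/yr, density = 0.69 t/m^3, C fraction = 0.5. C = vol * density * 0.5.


C = 14.6 * 0.69 * 0.5 = 5.037 ≈ 5.04 t C/ha/yr

5.04 t C/ha/yr


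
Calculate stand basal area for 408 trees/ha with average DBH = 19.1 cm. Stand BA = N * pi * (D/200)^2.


(D/200)^2 = (19.1/200)^2 = 0.0955^2 = 0.00912025
Individual BA = 3.141593 * 0.00912025 = 0.0286521 m^2
Stand BA = 408 * 0.0286521 = 11.6901 ≈ 11.69 m^2/ha

11.69 m^2/ha


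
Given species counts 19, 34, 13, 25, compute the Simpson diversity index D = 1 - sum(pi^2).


Total N = 19 + 34 + 13 + 25 = 91
Per-species terms:
  p = 19/91 = 0.208791; p^2 = 0.208791^2 = 0.043594
  p = 34/91 = 0.373626; p^2 = 0.373626^2 = 0.139596
  p = 13/91 = 0.142857; p^2 = 0.142857^2 = 0.020408
  p = 25/91 = 0.274725; p^2 = 0.274725^2 = 0.075474
sum(p^2) = 0.043594 + 0.139596 + 0.020408 + 0.075474 = 0.279072
D = 1 - 0.279072 = 0.720928 ≈ 0.7209

0.7209


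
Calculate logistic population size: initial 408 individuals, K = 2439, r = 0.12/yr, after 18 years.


(K - N0)/N0 = (2439 - 408)/408 = 2031/408 = 4.97794
r*t = 0.12 * 18 = 2.16; exp(-2.16) = 0.115325
4.97794 * 0.115325 = 0.574081
1 + 0.574081 = 1.57408
N = 2439 / 1.57408 = 1549.48 ≈ 1549

1549


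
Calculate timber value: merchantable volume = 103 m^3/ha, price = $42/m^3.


Value = 103 * 42 = $4326/ha

$4326/ha


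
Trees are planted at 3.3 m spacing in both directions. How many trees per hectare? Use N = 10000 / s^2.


N = 10000 / 3.3^2 = 10000 / 10.89 = 918.274 ≈ 918 trees/ha

918 trees/ha


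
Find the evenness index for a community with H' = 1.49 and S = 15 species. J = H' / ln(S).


ln(15) = 2.70805
J = H' / ln(S) = 1.49 / 2.70805 = 0.550211 ≈ 0.5502

0.5502


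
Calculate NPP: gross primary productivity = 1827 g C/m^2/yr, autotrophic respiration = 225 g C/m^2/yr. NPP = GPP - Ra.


NPP = GPP - Ra = 1827 - 225 = 1602 g C/m^2/yr

1602 g C/m^2/yr


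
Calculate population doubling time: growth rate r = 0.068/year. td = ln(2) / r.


td = ln(2) / 0.068 = 0.693147 / 0.068 = 10.1933 ≈ 10.2 years

10.2 years


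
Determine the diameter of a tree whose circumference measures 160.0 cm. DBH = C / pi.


DBH = C / pi = 160.0 / 3.141593 = 50.9296 ≈ 50.93 cm

50.93 cm


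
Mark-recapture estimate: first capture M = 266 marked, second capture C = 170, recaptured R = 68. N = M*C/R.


N = M * C / R = 266 * 170 / 68 = 45220 / 68 = 665

665 individuals


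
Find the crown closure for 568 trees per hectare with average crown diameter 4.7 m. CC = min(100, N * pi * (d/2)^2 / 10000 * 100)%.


(d/2)^2 = (4.7/2)^2 = 2.35^2 = 5.5225
Crown area = 3.141593 * 5.5225 = 17.3494 m^2
N * area / 10000 * 100 = 568 * 17.3494 / 10000 * 100 = 98.5446
CC = min(100, 98.5446) = 98.5446 ≈ 98.5%

98.5%


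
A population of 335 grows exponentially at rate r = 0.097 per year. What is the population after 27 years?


r*t = 0.097 * 27 = 2.619
exp(2.619) = 13.7220
N = 335 * 13.7220 = 4596.87 ≈ 4597

4597


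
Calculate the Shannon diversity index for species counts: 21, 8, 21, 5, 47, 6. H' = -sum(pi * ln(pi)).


Total N = 21 + 8 + 21 + 5 + 47 + 6 = 108
Per-species terms:
  p = 21/108 = 0.194444; ln(p) = -1.637611; p*ln(p) = 0.194444 * (-1.637611) = -0.318424
  p = 8/108 = 0.074074; ln(p) = -2.602691; p*ln(p) = 0.074074 * (-2.602691) = -0.192792
  p = 21/108 = 0.194444; ln(p) = -1.637611; p*ln(p) = 0.194444 * (-1.637611) = -0.318424
  p = 5/108 = 0.046296; ln(p) = -3.072700; p*ln(p) = 0.046296 * (-3.072700) = -0.142254
  p = 47/108 = 0.435185; ln(p) = -0.831984; p*ln(p) = 0.435185 * (-0.831984) = -0.362067
  p = 6/108 = 0.055556; ln(p) = -2.890364; p*ln(p) = 0.055556 * (-2.890364) = -0.160577
sum(p*ln(p)) = (-0.318424) + (-0.192792) + (-0.318424) + (-0.142254) + (-0.362067) + (-0.160577) = -1.494538
H' = -(-1.494538) = 1.494538 ≈ 1.4945

1.4945


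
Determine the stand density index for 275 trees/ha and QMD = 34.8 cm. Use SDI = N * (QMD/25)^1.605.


QMD/25 = 34.8/25 = 1.392
(1.392)^1.605 = exp(1.605 * ln(1.392)) = exp(1.605 * 0.330742) = exp(0.530841) = 1.70036
SDI = 275 * 1.70036 = 467.599 ≈ 468

468


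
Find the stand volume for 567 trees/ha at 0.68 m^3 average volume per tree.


V_stand = 567 * 0.68 = 385.56 ≈ 385.6 m^3/ha

385.6 m^3/ha


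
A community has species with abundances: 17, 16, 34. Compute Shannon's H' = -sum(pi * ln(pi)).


Total N = 17 + 16 + 34 = 67
Per-species terms:
  p = 17/67 = 0.253731; ln(p) = -1.371481; p*ln(p) = 0.253731 * (-1.371481) = -0.347987
  p = 16/67 = 0.238806; ln(p) = -1.432104; p*ln(p) = 0.238806 * (-1.432104) = -0.341995
  p = 34/67 = 0.507463; ln(p) = -0.678331; p*ln(p) = 0.507463 * (-0.678331) = -0.344228
sum(p*ln(p)) = (-0.347987) + (-0.341995) + (-0.344228) = -1.034210
H' = -(-1.034210) = 1.034210 ≈ 1.0342

1.0342


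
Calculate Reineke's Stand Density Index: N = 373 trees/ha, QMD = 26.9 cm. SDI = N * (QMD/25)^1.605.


QMD/25 = 26.9/25 = 1.076
(1.076)^1.605 = exp(1.605 * ln(1.076)) = exp(1.605 * 0.0732505) = exp(0.117567) = 1.12476
SDI = 373 * 1.12476 = 419.535 ≈ 420

420


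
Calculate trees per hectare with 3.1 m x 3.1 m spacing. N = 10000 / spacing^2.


N = 10000 / 3.1^2 = 10000 / 9.61 = 1040.58 ≈ 1041 trees/ha

1041 trees/ha


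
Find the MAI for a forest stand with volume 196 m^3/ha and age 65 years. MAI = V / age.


MAI = 196 / 65 = 3.0154 ≈ 3.02 m^3/ha/yr

3.02 m^3/ha/yr


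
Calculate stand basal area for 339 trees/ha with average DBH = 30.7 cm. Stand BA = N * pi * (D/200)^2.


(D/200)^2 = (30.7/200)^2 = 0.1535^2 = 0.02356225
Individual BA = 3.141593 * 0.02356225 = 0.0740230 m^2
Stand BA = 339 * 0.0740230 = 25.0938 ≈ 25.09 m^2/ha

25.09 m^2/ha


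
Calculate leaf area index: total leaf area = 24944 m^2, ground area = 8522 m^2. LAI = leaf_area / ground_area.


LAI = 24944 / 8522 = 2.9270 ≈ 2.93

2.93


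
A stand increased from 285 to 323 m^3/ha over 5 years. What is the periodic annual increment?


PAI = (V2 - V1) / period = (323 - 285) / 5 = 38 / 5 = 7.60 m^3/ha/yr

7.60 m^3/ha/yr


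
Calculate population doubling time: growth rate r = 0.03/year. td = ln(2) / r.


td = ln(2) / 0.03 = 0.693147 / 0.03 = 23.1049 ≈ 23.1 years

23.1 years


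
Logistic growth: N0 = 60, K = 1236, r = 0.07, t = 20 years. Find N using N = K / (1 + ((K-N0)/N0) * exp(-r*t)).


(K - N0)/N0 = (1236 - 60)/60 = 1176/60 = 19.6000
r*t = 0.07 * 20 = 1.4; exp(-1.4) = 0.246597
19.6000 * 0.246597 = 4.83330
1 + 4.83330 = 5.83330
N = 1236 / 5.83330 = 211.887 ≈ 212

212


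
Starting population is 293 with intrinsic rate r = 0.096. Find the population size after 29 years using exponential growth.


r*t = 0.096 * 29 = 2.784
exp(2.784) = 16.1836
N = 293 * 16.1836 = 4741.79 ≈ 4742

4742


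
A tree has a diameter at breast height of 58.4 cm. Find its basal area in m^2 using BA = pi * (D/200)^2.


D/200 = 58.4/200 = 0.292 m
(D/200)^2 = 0.292^2 = 0.085264
BA = 3.141593 * 0.085264 = 0.267865 ≈ 0.2679 m^2

0.2679 m^2


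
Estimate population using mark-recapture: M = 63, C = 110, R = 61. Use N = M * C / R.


N = M * C / R = 63 * 110 / 61 = 6930 / 61 = 113.61 ≈ 114

114 individuals


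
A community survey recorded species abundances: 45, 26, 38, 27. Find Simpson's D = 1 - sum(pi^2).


Total N = 45 + 26 + 38 + 27 = 136
Per-species terms:
  p = 45/136 = 0.330882; p^2 = 0.330882^2 = 0.109483
  p = 26/136 = 0.191176; p^2 = 0.191176^2 = 0.036548
  p = 38/136 = 0.279412; p^2 = 0.279412^2 = 0.078071
  p = 27/136 = 0.198529; p^2 = 0.198529^2 = 0.039414
sum(p^2) = 0.109483 + 0.036548 + 0.078071 + 0.039414 = 0.263516
D = 1 - 0.263516 = 0.736484 ≈ 0.7365

0.7365


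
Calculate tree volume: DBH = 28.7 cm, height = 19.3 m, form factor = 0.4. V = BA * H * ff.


(D/200)^2 = (28.7/200)^2 = 0.1435^2 = 0.02059225
BA = 3.141593 * 0.02059225 = 0.0646925 m^2
V = 0.0646925 * 19.3 * 0.4 = 0.499426 ≈ 0.499 m^3

0.499 m^3


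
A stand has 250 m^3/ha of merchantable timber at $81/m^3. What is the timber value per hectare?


Value = 250 * 81 = $20250/ha

$20250/ha


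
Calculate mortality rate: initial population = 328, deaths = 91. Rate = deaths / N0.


Mortality rate = 91 / 328 = 0.277439 ≈ 0.2774

0.2774


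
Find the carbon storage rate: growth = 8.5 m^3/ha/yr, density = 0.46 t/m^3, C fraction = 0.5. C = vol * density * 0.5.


C = 8.5 * 0.46 * 0.5 = 1.955 ≈ 1.96 t C/ha/yr

1.96 t C/ha/yr


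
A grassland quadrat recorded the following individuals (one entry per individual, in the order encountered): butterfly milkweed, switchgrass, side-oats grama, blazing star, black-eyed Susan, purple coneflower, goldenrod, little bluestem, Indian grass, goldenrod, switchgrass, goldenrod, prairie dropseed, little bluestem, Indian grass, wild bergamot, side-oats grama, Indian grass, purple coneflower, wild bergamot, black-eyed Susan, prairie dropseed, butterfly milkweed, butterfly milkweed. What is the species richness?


Total individuals logged = 24
Distinct species (count of individuals): butterfly milkweed (3), switchgrass (2), side-oats grama (2), blazing star (1), black-eyed Susan (2), purple coneflower (2), goldenrod (3), little bluestem (2), Indian grass (3), prairie dropseed (2), wild bergamot (2)
Species richness = number of distinct species = 11

11


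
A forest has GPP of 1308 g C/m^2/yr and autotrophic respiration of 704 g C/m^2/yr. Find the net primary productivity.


NPP = GPP - Ra = 1308 - 704 = 604 g C/m^2/yr

604 g C/m^2/yr


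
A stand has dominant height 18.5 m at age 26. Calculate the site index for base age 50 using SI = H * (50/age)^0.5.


50/26 = 1.92308
(1.92308)^0.5 = 1.38675
SI = 18.5 * 1.38675 = 25.6549 ≈ 25.7 m

25.7 m


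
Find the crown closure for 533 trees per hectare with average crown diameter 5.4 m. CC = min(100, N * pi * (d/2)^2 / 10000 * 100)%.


(d/2)^2 = (5.4/2)^2 = 2.7^2 = 7.29
Crown area = 3.141593 * 7.29 = 22.9022 m^2
N * area / 10000 * 100 = 533 * 22.9022 / 10000 * 100 = 122.069
CC = min(100, 122.069) = 100%

100%


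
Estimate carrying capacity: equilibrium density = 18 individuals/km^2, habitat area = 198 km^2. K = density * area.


K = 18 * 198 = 3564 individuals

3564 individuals


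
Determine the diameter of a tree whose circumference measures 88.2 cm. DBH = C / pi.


DBH = C / pi = 88.2 / 3.141593 = 28.0749 ≈ 28.07 cm

28.07 cm


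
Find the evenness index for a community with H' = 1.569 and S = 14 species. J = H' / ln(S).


ln(14) = 2.63906
J = H' / ln(S) = 1.569 / 2.63906 = 0.594530 ≈ 0.5945

0.5945


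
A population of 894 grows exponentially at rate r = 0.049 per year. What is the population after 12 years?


r*t = 0.049 * 12 = 0.588
exp(0.588) = 1.80038
N = 894 * 1.80038 = 1609.54 ≈ 1610

1610


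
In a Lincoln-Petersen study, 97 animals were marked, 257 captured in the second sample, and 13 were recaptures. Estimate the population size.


N = M * C / R = 97 * 257 / 13 = 24929 / 13 = 1917.62 ≈ 1918

1918 individuals


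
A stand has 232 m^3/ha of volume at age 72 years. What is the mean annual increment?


MAI = 232 / 72 = 3.2222 ≈ 3.22 m^3/ha/yr

3.22 m^3/ha/yr


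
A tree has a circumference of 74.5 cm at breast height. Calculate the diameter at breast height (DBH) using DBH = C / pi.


DBH = C / pi = 74.5 / 3.141593 = 23.7141 ≈ 23.71 cm

23.71 cm


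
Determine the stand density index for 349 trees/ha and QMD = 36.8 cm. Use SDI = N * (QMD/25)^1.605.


QMD/25 = 36.8/25 = 1.472
(1.472)^1.605 = exp(1.605 * ln(1.472)) = exp(1.605 * 0.386622) = exp(0.620528) = 1.85991
SDI = 349 * 1.85991 = 649.109 ≈ 649

649


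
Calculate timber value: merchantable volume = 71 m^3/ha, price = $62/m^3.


Value = 71 * 62 = $4402/ha

$4402/ha


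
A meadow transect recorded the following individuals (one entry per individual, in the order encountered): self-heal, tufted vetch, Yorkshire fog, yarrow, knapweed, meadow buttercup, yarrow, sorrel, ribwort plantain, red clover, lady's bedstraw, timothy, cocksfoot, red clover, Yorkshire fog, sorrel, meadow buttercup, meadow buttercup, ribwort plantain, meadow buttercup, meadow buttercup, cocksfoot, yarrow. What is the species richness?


Total individuals logged = 23
Distinct species (count of individuals): self-heal (1), tufted vetch (1), Yorkshire fog (2), yarrow (3), knapweed (1), meadow buttercup (5), sorrel (2), ribwort plantain (2), red clover (2), lady's bedstraw (1), timothy (1), cocksfoot (2)
Species richness = number of distinct species = 12

12


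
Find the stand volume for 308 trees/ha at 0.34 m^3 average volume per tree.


V_stand = 308 * 0.34 = 104.72 ≈ 104.7 m^3/ha

104.7 m^3/ha


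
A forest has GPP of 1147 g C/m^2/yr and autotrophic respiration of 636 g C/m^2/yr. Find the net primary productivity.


NPP = GPP - Ra = 1147 - 636 = 511 g C/m^2/yr

511 g C/m^2/yr


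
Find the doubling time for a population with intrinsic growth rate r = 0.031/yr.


td = ln(2) / 0.031 = 0.693147 / 0.031 = 22.3596 ≈ 22.4 years

22.4 years


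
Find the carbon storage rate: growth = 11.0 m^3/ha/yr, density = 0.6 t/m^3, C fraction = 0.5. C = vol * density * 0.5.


C = 11.0 * 0.6 * 0.5 = 3.30 t C/ha/yr

3.30 t C/ha/yr


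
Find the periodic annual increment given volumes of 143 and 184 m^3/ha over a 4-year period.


PAI = (V2 - V1) / period = (184 - 143) / 4 = 41 / 4 = 10.25 m^3/ha/yr

10.25 m^3/ha/yr


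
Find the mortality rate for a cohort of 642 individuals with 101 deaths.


Mortality rate = 101 / 642 = 0.157321 ≈ 0.1573

0.1573


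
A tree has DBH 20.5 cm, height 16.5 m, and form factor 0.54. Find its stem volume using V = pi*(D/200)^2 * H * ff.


(D/200)^2 = (20.5/200)^2 = 0.1025^2 = 0.01050625
BA = 3.141593 * 0.01050625 = 0.0330064 m^2
V = 0.0330064 * 16.5 * 0.54 = 0.294087 ≈ 0.294 m^3

0.294 m^3


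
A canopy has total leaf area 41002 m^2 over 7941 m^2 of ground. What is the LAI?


LAI = 41002 / 7941 = 5.1633 ≈ 5.16

5.16
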